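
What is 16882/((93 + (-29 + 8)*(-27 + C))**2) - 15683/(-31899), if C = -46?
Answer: 7000404371/14056166754 ≈ 0.49803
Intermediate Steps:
16882/((93 + (-29 + 8)*(-27 + C))**2) - 15683/(-31899) = 16882/((93 + (-29 + 8)*(-27 - 46))**2) - 15683/(-31899) = 16882/((93 - 21*(-73))**2) - 15683*(-1/31899) = 16882/((93 + 1533)**2) + 15683/31899 = 16882/(1626**2) + 15683/31899 = 16882/2643876 + 15683/31899 = 16882*(1/2643876) + 15683/31899 = 8441/1321938 + 15683/31899 = 7000404371/14056166754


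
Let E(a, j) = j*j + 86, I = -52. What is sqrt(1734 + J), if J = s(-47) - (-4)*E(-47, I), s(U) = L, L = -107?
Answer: sqrt(12787) ≈ 113.08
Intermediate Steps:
E(a, j) = 86 + j**2 (E(a, j) = j**2 + 86 = 86 + j**2)
s(U) = -107
J = 11053 (J = -107 - (-4)*(86 + (-52)**2) = -107 - (-4)*(86 + 2704) = -107 - (-4)*2790 = -107 - 1*(-11160) = -107 + 11160 = 11053)
sqrt(1734 + J) = sqrt(1734 + 11053) = sqrt(12787)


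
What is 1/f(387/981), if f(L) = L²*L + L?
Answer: 1295029/590390 ≈ 2.1935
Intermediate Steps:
f(L) = L + L³ (f(L) = L³ + L = L + L³)
1/f(387/981) = 1/(387/981 + (387/981)³) = 1/(387*(1/981) + (387*(1/981))³) = 1/(43/109 + (43/109)³) = 1/(43/109 + 79507/1295029) = 1/(590390/1295029) = 1295029/590390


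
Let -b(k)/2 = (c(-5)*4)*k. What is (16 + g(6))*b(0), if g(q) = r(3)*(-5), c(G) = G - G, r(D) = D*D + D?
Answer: 0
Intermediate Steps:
r(D) = D + D² (r(D) = D² + D = D + D²)
c(G) = 0
g(q) = -60 (g(q) = (3*(1 + 3))*(-5) = (3*4)*(-5) = 12*(-5) = -60)
b(k) = 0 (b(k) = -2*0*4*k = -0*k = -2*0 = 0)
(16 + g(6))*b(0) = (16 - 60)*0 = -44*0 = 0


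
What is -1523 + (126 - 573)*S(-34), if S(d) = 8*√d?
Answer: -1523 - 3576*I*√34 ≈ -1523.0 - 20851.0*I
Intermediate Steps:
-1523 + (126 - 573)*S(-34) = -1523 + (126 - 573)*(8*√(-34)) = -1523 - 3576*I*√34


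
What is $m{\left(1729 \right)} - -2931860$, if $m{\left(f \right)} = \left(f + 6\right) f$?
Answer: $5931675$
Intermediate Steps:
$m{\left(f \right)} = f \left(6 + f\right)$ ($m{\left(f \right)} = \left(6 + f\right) f = f \left(6 + f\right)$)
$m{\left(1729 \right)} - -2931860 = 1729 \left(6 + 1729\right) - -2931860 = 1729 \cdot 1735 + 2931860 = 2999815 + 2931860 = 5931675$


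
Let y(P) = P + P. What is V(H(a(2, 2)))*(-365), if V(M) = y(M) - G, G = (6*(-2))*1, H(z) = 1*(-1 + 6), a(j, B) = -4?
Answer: -8030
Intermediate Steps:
y(P) = 2*P
H(z) = 5 (H(z) = 1*5 = 5)
G = -12 (G = -12*1 = -12)
V(M) = 12 + 2*M (V(M) = 2*M - 1*(-12) = 2*M + 12 = 12 + 2*M)
V(H(a(2, 2)))*(-365) = (12 + 2*5)*(-365) = (12 + 10)*(-365) = 22*(-365) = -8030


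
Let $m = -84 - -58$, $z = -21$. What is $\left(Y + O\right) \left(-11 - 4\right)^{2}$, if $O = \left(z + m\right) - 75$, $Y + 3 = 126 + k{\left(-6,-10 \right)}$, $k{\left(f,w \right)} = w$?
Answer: $-2025$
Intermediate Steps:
$m = -26$ ($m = -84 + 58 = -26$)
$Y = 113$ ($Y = -3 + \left(126 - 10\right) = -3 + 116 = 113$)
$O = -122$ ($O = \left(-21 - 26\right) - 75 = -47 - 75 = -122$)
$\left(Y + O\right) \left(-11 - 4\right)^{2} = \left(113 - 122\right) \left(-11 - 4\right)^{2} = - 9 \left(-15\right)^{2} = \left(-9\right) 225 = -2025$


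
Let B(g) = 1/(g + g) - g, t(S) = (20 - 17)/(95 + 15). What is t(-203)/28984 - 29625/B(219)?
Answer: 41369805467763/305819169040 ≈ 135.28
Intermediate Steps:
t(S) = 3/110
B(g) = 1/(2*g) - g
t(-203)/28984 - 29625/B(219) = (3/110)/28984 - 29625/((½)/219 - 1*219) = (3/110)*(1/28984) - 29625/((½)*(1/219) - 219) = 3/3188240 - 29625/(1/438 - 219) = 3/3188240 - 29625/(-95921/438) = 3/3188240 - 29625*(-438/95921) = 3/3188240 + 12975750/95921 = 41369805467763/305819169040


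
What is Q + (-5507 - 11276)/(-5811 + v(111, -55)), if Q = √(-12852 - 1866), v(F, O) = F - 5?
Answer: 16783/5705 + I*√14718 ≈ 2.9418 + 121.32*I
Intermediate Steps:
v(F, O) = -5 + F
Q = I*√14718 (Q = √(-14718) = I*√14718 ≈ 121.32*I)
Q + (-5507 - 11276)/(-5811 + v(111, -55)) = I*√14718 + (-5507 - 11276)/(-5811 + (-5 + 111)) = I*√14718 - 16783/(-5811 + 106) = I*√14718 - 16783/(-5705) = I*√14718 - 16783*(-1/5705) = I*√14718 + 16783/5705 = 16783/5705 + I*√14718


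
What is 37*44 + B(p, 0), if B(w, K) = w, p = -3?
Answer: 1625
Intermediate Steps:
37*44 + B(p, 0) = 37*44 - 3 = 1628 - 3 = 1625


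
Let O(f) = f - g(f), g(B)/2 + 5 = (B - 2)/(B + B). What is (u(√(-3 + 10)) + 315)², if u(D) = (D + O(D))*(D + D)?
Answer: 122677 + 12492*√7 ≈ 1.5573e+5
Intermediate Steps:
g(B) = -10 + (-2 + B)/B (g(B) = -10 + 2*((B - 2)/(B + B)) = -10 + 2*((-2 + B)/((2*B))) = -10 + 2*((-2 + B)*(1/(2*B))) = -10 + 2*((-2 + B)/(2*B)) = -10 + (-2 + B)/B)
O(f) = 9 + f + 2/f (O(f) = f - (-9 - 2/f) = f + (9 + 2/f) = 9 + f + 2/f)
u(D) = 2*D*(9 + 2*D + 2/D) (u(D) = (D + (9 + D + 2/D))*(D + D) = (9 + 2*D + 2/D)*(2*D) = 2*D*(9 + 2*D + 2/D))
(u(√(-3 + 10)) + 315)² = ((4 + 2*√(-3 + 10)*(9 + 2*√(-3 + 10))) + 315)² = ((4 + 2*√7*(9 + 2*√7)) + 315)² = (319 + 2*√7*(9 + 2*√7))²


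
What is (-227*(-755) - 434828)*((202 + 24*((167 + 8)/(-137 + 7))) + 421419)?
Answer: -1443839668279/13 ≈ -1.1106e+11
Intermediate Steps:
(-227*(-755) - 434828)*((202 + 24*((167 + 8)/(-137 + 7))) + 421419) = (171385 - 434828)*((202 + 24*(175/(-130))) + 421419) = -263443*((202 + 24*(175*(-1/130))) + 421419) = -263443*((202 + 24*(-35/26)) + 421419) = -263443*((202 - 420/13) + 421419) = -263443*(2206/13 + 421419) = -263443*5480653/13 = -1443839668279/13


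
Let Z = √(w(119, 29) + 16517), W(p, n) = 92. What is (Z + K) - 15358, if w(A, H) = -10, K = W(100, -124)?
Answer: -15266 + √16507 ≈ -15138.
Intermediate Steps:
K = 92
Z = √16507 (Z = √(-10 + 16517) = √16507 ≈ 128.48)
(Z + K) - 15358 = (√16507 + 92) - 15358 = (92 + √16507) - 15358 = -15266 + √16507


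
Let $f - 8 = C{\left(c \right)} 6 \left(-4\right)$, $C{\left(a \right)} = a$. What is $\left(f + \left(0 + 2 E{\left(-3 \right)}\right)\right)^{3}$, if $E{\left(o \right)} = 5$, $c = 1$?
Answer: $-216$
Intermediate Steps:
$f = -16$ ($f = 8 + 1 \cdot 6 \left(-4\right) = 8 + 6 \left(-4\right) = 8 - 24 = -16$)
$\left(f + \left(0 + 2 E{\left(-3 \right)}\right)\right)^{3} = \left(-16 + \left(0 + 2 \cdot 5\right)\right)^{3} = \left(-16 + \left(0 + 10\right)\right)^{3} = \left(-16 + 10\right)^{3} = \left(-6\right)^{3} = -216$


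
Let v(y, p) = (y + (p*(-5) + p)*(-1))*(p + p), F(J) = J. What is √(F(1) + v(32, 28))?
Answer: √8065 ≈ 89.805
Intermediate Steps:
v(y, p) = 2*p*(y + 4*p) (v(y, p) = (y + (-5*p + p)*(-1))*(2*p) = (y - 4*p*(-1))*(2*p) = (y + 4*p)*(2*p) = 2*p*(y + 4*p))
√(F(1) + v(32, 28)) = √(1 + 2*28*(32 + 4*28)) = √(1 + 2*28*(32 + 112)) = √(1 + 2*28*144) = √(1 + 8064) = √8065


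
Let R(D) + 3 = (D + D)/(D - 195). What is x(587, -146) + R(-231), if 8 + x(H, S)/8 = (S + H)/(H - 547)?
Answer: 7911/355 ≈ 22.285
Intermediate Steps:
x(H, S) = -64 + 8*(H + S)/(-547 + H) (x(H, S) = -64 + 8*((S + H)/(H - 547)) = -64 + 8*((H + S)/(-547 + H)) = -64 + 8*(H + S)/(-547 + H))
R(D) = -3 + 2*D/(-195 + D) (R(D) = -3 + (D + D)/(D - 195) = -3 + (2*D)/(-195 + D) = -3 + 2*D/(-195 + D))
x(587, -146) + R(-231) = 8*(4376 - 146 - 7*587)/(-547 + 587) + (585 - 1*(-231))/(-195 - 231) = 8*(4376 - 146 - 4109)/40 + (585 + 231)/(-426) = 8*(1/40)*121 - 1/426*816 = 121/5 - 136/71 = 7911/355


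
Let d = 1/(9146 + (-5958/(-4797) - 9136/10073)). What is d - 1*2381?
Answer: -116921000985403/49105840552 ≈ -2381.0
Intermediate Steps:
d = 5368909/49105840552 (d = 1/(9146 + (-5958*(-1/4797) - 9136*1/10073)) = 1/(9146 + (662/533 - 9136/10073)) = 1/(9146 + 1798838/5368909) = 1/(49105840552/5368909) = 5368909/49105840552 ≈ 0.00010933)
d - 1*2381 = 5368909/49105840552 - 1*2381 = 5368909/49105840552 - 2381 = -116921000985403/49105840552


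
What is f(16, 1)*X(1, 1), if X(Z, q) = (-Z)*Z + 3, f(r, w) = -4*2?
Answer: -16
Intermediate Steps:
f(r, w) = -8
X(Z, q) = 3 - Z² (X(Z, q) = -Z² + 3 = 3 - Z²)
f(16, 1)*X(1, 1) = -8*(3 - 1*1²) = -8*(3 - 1*1) = -8*(3 - 1) = -8*2 = -16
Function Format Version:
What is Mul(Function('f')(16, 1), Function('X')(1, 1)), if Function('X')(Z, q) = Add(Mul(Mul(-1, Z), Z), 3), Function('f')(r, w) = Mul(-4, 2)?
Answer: -16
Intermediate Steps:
Function('f')(r, w) = -8
Function('X')(Z, q) = Add(3, Mul(-1, Pow(Z, 2))) (Function('X')(Z, q) = Add(Mul(-1, Pow(Z, 2)), 3) = Add(3, Mul(-1, Pow(Z, 2))))
Mul(Function('f')(16, 1), Function('X')(1, 1)) = Mul(-8, Add(3, Mul(-1, Pow(1, 2)))) = Mul(-8, Add(3, Mul(-1, 1))) = Mul(-8, Add(3, -1)) = Mul(-8, 2) = -16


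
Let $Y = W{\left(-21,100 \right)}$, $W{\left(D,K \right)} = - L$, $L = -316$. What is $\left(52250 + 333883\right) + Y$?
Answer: $386449$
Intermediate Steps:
$W{\left(D,K \right)} = 316$ ($W{\left(D,K \right)} = \left(-1\right) \left(-316\right) = 316$)
$Y = 316$
$\left(52250 + 333883\right) + Y = \left(52250 + 333883\right) + 316 = 386133 + 316 = 386449$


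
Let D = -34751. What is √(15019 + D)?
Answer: 2*I*√4933 ≈ 140.47*I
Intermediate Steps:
√(15019 + D) = √(15019 - 34751) = √(-19732) = 2*I*√4933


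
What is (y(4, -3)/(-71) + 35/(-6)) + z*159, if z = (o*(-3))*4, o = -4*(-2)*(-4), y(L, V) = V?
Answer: 26007389/426 ≈ 61050.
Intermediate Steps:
o = -32 (o = 8*(-4) = -32)
z = 384 (z = -32*(-3)*4 = 96*4 = 384)
(y(4, -3)/(-71) + 35/(-6)) + z*159 = (-3/(-71) + 35/(-6)) + 384*159 = (-3*(-1/71) + 35*(-⅙)) + 61056 = (3/71 - 35/6) + 61056 = -2467/426 + 61056 = 26007389/426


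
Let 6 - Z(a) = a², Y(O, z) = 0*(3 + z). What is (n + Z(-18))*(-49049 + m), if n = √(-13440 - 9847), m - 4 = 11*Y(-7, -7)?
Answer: 15596310 - 49045*I*√23287 ≈ 1.5596e+7 - 7.4843e+6*I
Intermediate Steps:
Y(O, z) = 0
m = 4 (m = 4 + 11*0 = 4 + 0 = 4)
n = I*√23287 (n = √(-23287) = I*√23287 ≈ 152.6*I)
Z(a) = 6 - a²
(n + Z(-18))*(-49049 + m) = (I*√23287 + (6 - 1*(-18)²))*(-49049 + 4) = (I*√23287 + (6 - 1*324))*(-49045) = (I*√23287 + (6 - 324))*(-49045) = (I*√23287 - 318)*(-49045) = (-318 + I*√23287)*(-49045) = 15596310 - 49045*I*√23287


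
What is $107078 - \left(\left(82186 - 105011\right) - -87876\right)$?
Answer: $42027$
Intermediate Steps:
$107078 - \left(\left(82186 - 105011\right) - -87876\right) = 107078 - \left(\left(82186 - 105011\right) + 87876\right) = 107078 - \left(-22825 + 87876\right) = 107078 - 65051 = 42027$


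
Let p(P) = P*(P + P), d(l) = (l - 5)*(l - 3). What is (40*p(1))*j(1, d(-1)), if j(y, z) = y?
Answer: 80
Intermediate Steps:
d(l) = (-5 + l)*(-3 + l)
p(P) = 2*P² (p(P) = P*(2*P) = 2*P²)
(40*p(1))*j(1, d(-1)) = (40*(2*1²))*1 = (40*(2*1))*1 = (40*2)*1 = 80*1 = 80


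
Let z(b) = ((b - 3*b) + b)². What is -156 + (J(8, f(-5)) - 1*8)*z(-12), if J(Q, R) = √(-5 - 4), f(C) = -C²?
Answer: -1308 + 432*I ≈ -1308.0 + 432.0*I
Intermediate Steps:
J(Q, R) = 3*I (J(Q, R) = √(-9) = 3*I)
z(b) = b² (z(b) = (-2*b + b)² = (-b)² = b²)
-156 + (J(8, f(-5)) - 1*8)*z(-12) = -156 + (3*I - 1*8)*(-12)² = -156 + (3*I - 8)*144 = -156 + (-8 + 3*I)*144 = -156 + (-1152 + 432*I) = -1308 + 432*I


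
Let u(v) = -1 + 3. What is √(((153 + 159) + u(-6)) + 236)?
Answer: 5*√22 ≈ 23.452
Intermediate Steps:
u(v) = 2
√(((153 + 159) + u(-6)) + 236) = √(((153 + 159) + 2) + 236) = √((312 + 2) + 236) = √(314 + 236) = √550 = 5*√22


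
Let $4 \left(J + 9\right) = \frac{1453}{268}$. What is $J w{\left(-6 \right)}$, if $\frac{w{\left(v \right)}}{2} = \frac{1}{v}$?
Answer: $\frac{8195}{3216} \approx 2.5482$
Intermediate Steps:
$J = - \frac{8195}{1072}$ ($J = -9 + \frac{1453 \cdot \frac{1}{268}}{4} = -9 + \frac{1}{4} \cdot \frac{1453}{268} = -9 + \frac{1453}{1072} = - \frac{8195}{1072} \approx -7.6446$)
$w{\left(v \right)} = \frac{2}{v}$
$J w{\left(-6 \right)} = - \frac{8195 \frac{2}{-6}}{1072} = - \frac{8195 \cdot 2 \left(- \frac{1}{6}\right)}{1072} = \left(- \frac{8195}{1072}\right) \left(- \frac{1}{3}\right) = \frac{8195}{3216}$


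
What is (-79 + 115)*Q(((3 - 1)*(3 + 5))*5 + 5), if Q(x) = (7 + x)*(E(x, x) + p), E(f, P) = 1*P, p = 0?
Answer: 281520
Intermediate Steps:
E(f, P) = P
Q(x) = x*(7 + x) (Q(x) = (7 + x)*(x + 0) = (7 + x)*x = x*(7 + x))
(-79 + 115)*Q(((3 - 1)*(3 + 5))*5 + 5) = (-79 + 115)*((((3 - 1)*(3 + 5))*5 + 5)*(7 + (((3 - 1)*(3 + 5))*5 + 5))) = 36*(((2*8)*5 + 5)*(7 + ((2*8)*5 + 5))) = 36*((16*5 + 5)*(7 + (16*5 + 5))) = 36*((80 + 5)*(7 + (80 + 5))) = 36*(85*(7 + 85)) = 36*(85*92) = 36*7820 = 281520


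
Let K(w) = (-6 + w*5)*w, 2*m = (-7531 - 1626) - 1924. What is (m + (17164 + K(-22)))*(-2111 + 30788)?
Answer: 813021627/2 ≈ 4.0651e+8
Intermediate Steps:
m = -11081/2 (m = ((-7531 - 1626) - 1924)/2 = (-9157 - 1924)/2 = (½)*(-11081) = -11081/2 ≈ -5540.5)
K(w) = w*(-6 + 5*w) (K(w) = (-6 + 5*w)*w = w*(-6 + 5*w))
(m + (17164 + K(-22)))*(-2111 + 30788) = (-11081/2 + (17164 - 22*(-6 + 5*(-22))))*(-2111 + 30788) = (-11081/2 + (17164 - 22*(-6 - 110)))*28677 = (-11081/2 + (17164 - 22*(-116)))*28677 = (-11081/2 + (17164 + 2552))*28677 = (-11081/2 + 19716)*28677 = (28351/2)*28677 = 813021627/2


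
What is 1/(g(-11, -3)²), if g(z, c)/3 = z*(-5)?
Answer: 1/27225 ≈ 3.6731e-5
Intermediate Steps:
g(z, c) = -15*z (g(z, c) = 3*(z*(-5)) = 3*(-5*z) = -15*z)
1/(g(-11, -3)²) = 1/((-15*(-11))²) = 1/(165²) = 1/27225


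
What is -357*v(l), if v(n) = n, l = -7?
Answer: 2499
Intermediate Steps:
-357*v(l) = -357*(-7) = 2499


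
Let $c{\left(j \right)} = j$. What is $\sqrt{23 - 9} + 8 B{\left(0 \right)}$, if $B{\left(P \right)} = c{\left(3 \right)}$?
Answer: $24 + \sqrt{14} \approx 27.742$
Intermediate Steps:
$B{\left(P \right)} = 3$
$\sqrt{23 - 9} + 8 B{\left(0 \right)} = \sqrt{23 - 9} + 8 \cdot 3 = \sqrt{14} + 24 = 24 + \sqrt{14}$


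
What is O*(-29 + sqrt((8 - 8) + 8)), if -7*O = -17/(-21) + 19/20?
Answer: 21431/2940 - 739*sqrt(2)/1470 ≈ 6.5785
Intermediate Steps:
O = -739/2940 (O = -(-17/(-21) + 19/20)/7 = -(-17*(-1/21) + 19*(1/20))/7 = -(17/21 + 19/20)/7 = -1/7*739/420 = -739/2940 ≈ -0.25136)
O*(-29 + sqrt((8 - 8) + 8)) = -739*(-29 + sqrt((8 - 8) + 8))/2940 = -739*(-29 + sqrt(0 + 8))/2940 = -739*(-29 + sqrt(8))/2940 = -739*(-29 + 2*sqrt(2))/2940 = 21431/2940 - 739*sqrt(2)/1470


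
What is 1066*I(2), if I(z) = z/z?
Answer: 1066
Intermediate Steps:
I(z) = 1
1066*I(2) = 1066*1 = 1066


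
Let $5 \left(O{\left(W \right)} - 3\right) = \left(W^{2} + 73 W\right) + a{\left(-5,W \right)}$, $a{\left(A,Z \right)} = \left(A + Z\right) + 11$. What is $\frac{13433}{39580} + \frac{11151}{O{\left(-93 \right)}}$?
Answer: $\frac{46475023}{1474355} \approx 31.522$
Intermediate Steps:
$a{\left(A,Z \right)} = 11 + A + Z$
$O{\left(W \right)} = \frac{21}{5} + \frac{W^{2}}{5} + \frac{74 W}{5}$ ($O{\left(W \right)} = 3 + \frac{\left(W^{2} + 73 W\right) + \left(11 - 5 + W\right)}{5} = 3 + \frac{\left(W^{2} + 73 W\right) + \left(6 + W\right)}{5} = 3 + \frac{6 + W^{2} + 74 W}{5} = 3 + \left(\frac{6}{5} + \frac{W^{2}}{5} + \frac{74 W}{5}\right) = \frac{21}{5} + \frac{W^{2}}{5} + \frac{74 W}{5}$)
$\frac{13433}{39580} + \frac{11151}{O{\left(-93 \right)}} = \frac{13433}{39580} + \frac{11151}{\frac{21}{5} + \frac{\left(-93\right)^{2}}{5} + \frac{74}{5} \left(-93\right)} = 13433 \cdot \frac{1}{39580} + \frac{11151}{\frac{21}{5} + \frac{1}{5} \cdot 8649 - \frac{6882}{5}} = \frac{13433}{39580} + \frac{11151}{\frac{21}{5} + \frac{8649}{5} - \frac{6882}{5}} = \frac{13433}{39580} + \frac{11151}{\frac{1788}{5}} = \frac{13433}{39580} + 11151 \cdot \frac{5}{1788} = \frac{13433}{39580} + \frac{18585}{596} = \frac{46475023}{1474355}$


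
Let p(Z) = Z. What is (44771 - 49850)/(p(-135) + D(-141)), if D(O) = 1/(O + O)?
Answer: 1432278/38071 ≈ 37.621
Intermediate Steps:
D(O) = 1/(2*O)
(44771 - 49850)/(p(-135) + D(-141)) = (44771 - 49850)/(-135 + (1/2)/(-141)) = -5079/(-135 + (1/2)*(-1/141)) = -5079/(-135 - 1/282) = -5079/(-38071/282) = -5079*(-282/38071) = 1432278/38071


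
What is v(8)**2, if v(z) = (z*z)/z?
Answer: 64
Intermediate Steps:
v(z) = z (v(z) = z**2/z = z)
v(8)**2 = 8**2 = 64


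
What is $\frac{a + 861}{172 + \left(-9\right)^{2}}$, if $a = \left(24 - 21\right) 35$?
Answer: $\frac{42}{11} \approx 3.8182$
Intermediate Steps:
$a = 105$ ($a = 3 \cdot 35 = 105$)
$\frac{a + 861}{172 + \left(-9\right)^{2}} = \frac{105 + 861}{172 + \left(-9\right)^{2}} = \frac{966}{172 + 81} = \frac{966}{253} = 966 \cdot \frac{1}{253} = \frac{42}{11}$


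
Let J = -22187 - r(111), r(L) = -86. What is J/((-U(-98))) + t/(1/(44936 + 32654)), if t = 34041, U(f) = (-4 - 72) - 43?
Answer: 314307679509/119 ≈ 2.6412e+9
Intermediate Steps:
U(f) = -119 (U(f) = -76 - 43 = -119)
J = -22101 (J = -22187 - 1*(-86) = -22187 + 86 = -22101)
J/((-U(-98))) + t/(1/(44936 + 32654)) = -22101/((-1*(-119))) + 34041/(1/(44936 + 32654)) = -22101/119 + 34041/(1/77590) = -22101*1/119 + 34041/(1/77590) = -22101/119 + 34041*77590 = -22101/119 + 2641241190 = 314307679509/119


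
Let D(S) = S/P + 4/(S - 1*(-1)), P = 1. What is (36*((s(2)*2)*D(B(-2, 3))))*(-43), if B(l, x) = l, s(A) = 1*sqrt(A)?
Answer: 18576*sqrt(2) ≈ 26270.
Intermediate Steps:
s(A) = sqrt(A)
D(S) = S + 4/(1 + S) (D(S) = S/1 + 4/(S - 1*(-1)) = S*1 + 4/(S + 1) = S + 4/(1 + S))
(36*((s(2)*2)*D(B(-2, 3))))*(-43) = (36*((sqrt(2)*2)*((4 - 2 + (-2)**2)/(1 - 2))))*(-43) = (36*((2*sqrt(2))*((4 - 2 + 4)/(-1))))*(-43) = (36*((2*sqrt(2))*(-1*6)))*(-43) = (36*((2*sqrt(2))*(-6)))*(-43) = (36*(-12*sqrt(2)))*(-43) = -432*sqrt(2)*(-43) = 18576*sqrt(2)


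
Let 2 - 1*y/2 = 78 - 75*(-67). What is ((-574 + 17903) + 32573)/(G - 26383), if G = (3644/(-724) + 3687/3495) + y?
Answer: -3507528410/2571778297 ≈ -1.3639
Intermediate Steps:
y = -10202 (y = 4 - 2*(78 - 75*(-67)) = 4 - 2*(78 + 5025) = 4 - 2*5103 = 4 - 10206 = -10202)
G = -2152083596/210865 (G = (3644/(-724) + 3687/3495) - 10202 = (3644*(-1/724) + 3687*(1/3495)) - 10202 = (-911/181 + 1229/1165) - 10202 = -838866/210865 - 10202 = -2152083596/210865 ≈ -10206.)
((-574 + 17903) + 32573)/(G - 26383) = ((-574 + 17903) + 32573)/(-2152083596/210865 - 26383) = (17329 + 32573)/(-7715334891/210865) = 49902*(-210865/7715334891) = -3507528410/2571778297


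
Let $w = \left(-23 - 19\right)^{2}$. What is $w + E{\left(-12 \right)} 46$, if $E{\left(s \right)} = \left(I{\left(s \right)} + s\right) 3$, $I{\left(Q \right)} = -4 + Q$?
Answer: $-2100$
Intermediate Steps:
$E{\left(s \right)} = -12 + 6 s$ ($E{\left(s \right)} = \left(\left(-4 + s\right) + s\right) 3 = \left(-4 + 2 s\right) 3 = -12 + 6 s$)
$w = 1764$ ($w = \left(-42\right)^{2} = 1764$)
$w + E{\left(-12 \right)} 46 = 1764 + \left(-12 + 6 \left(-12\right)\right) 46 = 1764 + \left(-12 - 72\right) 46 = 1764 - 3864 = -2100$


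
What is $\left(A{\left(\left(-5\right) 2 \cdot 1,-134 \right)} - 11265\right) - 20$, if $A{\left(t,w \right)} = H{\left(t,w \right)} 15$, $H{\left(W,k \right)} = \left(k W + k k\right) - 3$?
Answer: $278110$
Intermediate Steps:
$H{\left(W,k \right)} = -3 + k^{2} + W k$ ($H{\left(W,k \right)} = \left(W k + k^{2}\right) - 3 = \left(k^{2} + W k\right) - 3 = -3 + k^{2} + W k$)
$A{\left(t,w \right)} = -45 + 15 w^{2} + 15 t w$ ($A{\left(t,w \right)} = \left(-3 + w^{2} + t w\right) 15 = -45 + 15 w^{2} + 15 t w$)
$\left(A{\left(\left(-5\right) 2 \cdot 1,-134 \right)} - 11265\right) - 20 = \left(\left(-45 + 15 \left(-134\right)^{2} + 15 \left(-5\right) 2 \cdot 1 \left(-134\right)\right) - 11265\right) - 20 = \left(\left(-45 + 15 \cdot 17956 + 15 \left(\left(-10\right) 1\right) \left(-134\right)\right) - 11265\right) - 20 = \left(\left(-45 + 269340 + 15 \left(-10\right) \left(-134\right)\right) - 11265\right) - 20 = \left(\left(-45 + 269340 + 20100\right) - 11265\right) - 20 = \left(289395 - 11265\right) - 20 = 278130 - 20 = 278110$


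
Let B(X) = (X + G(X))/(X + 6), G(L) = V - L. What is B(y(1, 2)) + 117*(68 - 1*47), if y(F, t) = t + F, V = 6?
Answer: 7373/3 ≈ 2457.7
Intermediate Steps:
G(L) = 6 - L
y(F, t) = F + t
B(X) = 6/(6 + X) (B(X) = (X + (6 - X))/(X + 6) = 6/(6 + X))
B(y(1, 2)) + 117*(68 - 1*47) = 6/(6 + (1 + 2)) + 117*(68 - 1*47) = 6/(6 + 3) + 117*(68 - 47) = 6/9 + 117*21 = 6*(⅑) + 2457 = ⅔ + 2457 = 7373/3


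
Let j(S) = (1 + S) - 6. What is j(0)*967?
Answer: -4835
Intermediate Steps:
j(S) = -5 + S
j(0)*967 = (-5 + 0)*967 = -5*967 = -4835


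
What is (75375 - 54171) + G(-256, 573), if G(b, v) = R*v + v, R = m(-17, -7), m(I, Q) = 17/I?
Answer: 21204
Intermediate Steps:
R = -1 (R = 17/(-17) = 17*(-1/17) = -1)
G(b, v) = 0 (G(b, v) = -v + v = 0)
(75375 - 54171) + G(-256, 573) = (75375 - 54171) + 0 = 21204 + 0 = 21204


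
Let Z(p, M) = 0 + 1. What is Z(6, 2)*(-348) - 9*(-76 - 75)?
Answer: 1011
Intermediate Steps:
Z(p, M) = 1
Z(6, 2)*(-348) - 9*(-76 - 75) = 1*(-348) - 9*(-76 - 75) = -348 - 9*(-151) = -348 - 1*(-1359) = -348 + 1359 = 1011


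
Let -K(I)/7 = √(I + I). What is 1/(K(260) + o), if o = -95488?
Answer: -11936/1139741583 + 7*√130/4558966332 ≈ -1.0455e-5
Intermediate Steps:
K(I) = -7*√2*√I (K(I) = -7*√(I + I) = -7*√2*√I)
1/(K(260) + o) = 1/(-7*√2*√260 - 95488) = 1/(-7*√2*2*√65 - 95488) = 1/(-14*√130 - 95488) = 1/(-95488 - 14*√130)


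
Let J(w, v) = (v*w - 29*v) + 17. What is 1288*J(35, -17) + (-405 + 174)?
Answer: -109711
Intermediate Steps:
J(w, v) = 17 - 29*v + v*w (J(w, v) = (-29*v + v*w) + 17 = 17 - 29*v + v*w)
1288*J(35, -17) + (-405 + 174) = 1288*(17 - 29*(-17) - 17*35) + (-405 + 174) = 1288*(17 + 493 - 595) - 231 = 1288*(-85) - 231 = -109480 - 231 = -109711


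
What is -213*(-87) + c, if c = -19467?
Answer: -936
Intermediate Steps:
-213*(-87) + c = -213*(-87) - 19467 = 18531 - 19467 = -936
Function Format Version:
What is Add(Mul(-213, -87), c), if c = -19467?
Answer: -936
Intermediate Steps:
Add(Mul(-213, -87), c) = Add(Mul(-213, -87), -19467) = Add(18531, -19467) = -936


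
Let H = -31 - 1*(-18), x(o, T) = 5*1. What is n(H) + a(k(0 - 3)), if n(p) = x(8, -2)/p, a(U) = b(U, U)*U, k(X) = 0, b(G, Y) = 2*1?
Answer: -5/13 ≈ -0.38462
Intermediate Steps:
b(G, Y) = 2
x(o, T) = 5
a(U) = 2*U
H = -13 (H = -31 + 18 = -13)
n(p) = 5/p
n(H) + a(k(0 - 3)) = 5/(-13) + 2*0 = 5*(-1/13) + 0 = -5/13 + 0 = -5/13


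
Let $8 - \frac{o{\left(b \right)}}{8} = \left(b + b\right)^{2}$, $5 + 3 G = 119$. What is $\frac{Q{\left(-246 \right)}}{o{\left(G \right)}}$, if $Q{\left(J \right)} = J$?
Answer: $\frac{123}{23072} \approx 0.0053311$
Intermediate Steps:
$G = 38$ ($G = - \frac{5}{3} + \frac{1}{3} \cdot 119 = - \frac{5}{3} + \frac{119}{3} = 38$)
$o{\left(b \right)} = 64 - 32 b^{2}$ ($o{\left(b \right)} = 64 - 8 \left(b + b\right)^{2} = 64 - 8 \left(2 b\right)^{2} = 64 - 8 \cdot 4 b^{2} = 64 - 32 b^{2}$)
$\frac{Q{\left(-246 \right)}}{o{\left(G \right)}} = - \frac{246}{64 - 32 \cdot 38^{2}} = - \frac{246}{64 - 46208} = - \frac{246}{-46144} = \left(-246\right) \left(- \frac{1}{46144}\right) = \frac{123}{23072}$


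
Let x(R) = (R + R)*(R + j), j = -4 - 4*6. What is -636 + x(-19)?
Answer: 1150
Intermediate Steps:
j = -28 (j = -4 - 24 = -28)
x(R) = 2*R*(-28 + R) (x(R) = (R + R)*(R - 28) = (2*R)*(-28 + R) = 2*R*(-28 + R))
-636 + x(-19) = -636 + 2*(-19)*(-28 - 19) = -636 + 2*(-19)*(-47) = -636 + 1786 = 1150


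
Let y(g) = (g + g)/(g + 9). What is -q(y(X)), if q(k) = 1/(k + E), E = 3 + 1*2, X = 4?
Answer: -13/73 ≈ -0.17808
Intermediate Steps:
E = 5 (E = 3 + 2 = 5)
y(g) = 2*g/(9 + g) (y(g) = (2*g)/(9 + g) = 2*g/(9 + g))
q(k) = 1/(5 + k) (q(k) = 1/(k + 5) = 1/(5 + k))
-q(y(X)) = -1/(5 + 2*4/(9 + 4)) = -1/(5 + 2*4/13) = -1/(5 + 2*4*(1/13)) = -1/(5 + 8/13) = -1/73/13 = -1*13/73 = -13/73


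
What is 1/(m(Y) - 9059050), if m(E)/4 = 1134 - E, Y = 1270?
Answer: -1/9059594 ≈ -1.1038e-7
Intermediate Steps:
m(E) = 4536 - 4*E (m(E) = 4*(1134 - E) = 4536 - 4*E)
1/(m(Y) - 9059050) = 1/((4536 - 4*1270) - 9059050) = 1/((4536 - 5080) - 9059050) = 1/(-544 - 9059050) = 1/(-9059594) = -1/9059594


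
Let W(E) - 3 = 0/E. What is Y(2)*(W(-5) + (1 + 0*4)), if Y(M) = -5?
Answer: -20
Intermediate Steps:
W(E) = 3 (W(E) = 3 + 0/E = 3 + 0 = 3)
Y(2)*(W(-5) + (1 + 0*4)) = -5*(3 + (1 + 0*4)) = -5*(3 + (1 + 0)) = -5*(3 + 1) = -5*4 = -20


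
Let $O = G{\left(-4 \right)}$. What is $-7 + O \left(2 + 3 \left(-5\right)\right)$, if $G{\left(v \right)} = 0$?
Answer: $-7$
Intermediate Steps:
$O = 0$
$-7 + O \left(2 + 3 \left(-5\right)\right) = -7 + 0 \left(2 + 3 \left(-5\right)\right) = -7 + 0 \left(2 - 15\right) = -7 + 0 \left(-13\right) = -7 + 0 = -7$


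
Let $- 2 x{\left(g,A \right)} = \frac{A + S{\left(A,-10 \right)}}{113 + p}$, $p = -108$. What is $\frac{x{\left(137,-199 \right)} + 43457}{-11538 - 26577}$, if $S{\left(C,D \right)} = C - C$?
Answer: $- \frac{144923}{127050} \approx -1.1407$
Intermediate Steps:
$S{\left(C,D \right)} = 0$
$x{\left(g,A \right)} = - \frac{A}{10}$ ($x{\left(g,A \right)} = - \frac{\left(A + 0\right) \frac{1}{113 - 108}}{2} = - \frac{A \frac{1}{5}}{2} = - \frac{\frac{1}{5} A}{2} = - \frac{A}{10}$)
$\frac{x{\left(137,-199 \right)} + 43457}{-11538 - 26577} = \frac{\left(- \frac{1}{10}\right) \left(-199\right) + 43457}{-11538 - 26577} = \frac{\frac{199}{10} + 43457}{-38115} = \frac{434769}{10} \left(- \frac{1}{38115}\right) = - \frac{144923}{127050}$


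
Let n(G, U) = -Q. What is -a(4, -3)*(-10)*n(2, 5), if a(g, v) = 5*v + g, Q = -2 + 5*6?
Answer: 3080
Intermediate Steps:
Q = 28 (Q = -2 + 30 = 28)
n(G, U) = -28 (n(G, U) = -1*28 = -28)
a(g, v) = g + 5*v
-a(4, -3)*(-10)*n(2, 5) = -(4 + 5*(-3))*(-10)*(-28) = -(4 - 15)*(-10)*(-28) = -(-11*(-10))*(-28) = -110*(-28) = -1*(-3080) = 3080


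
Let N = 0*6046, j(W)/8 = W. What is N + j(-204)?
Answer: -1632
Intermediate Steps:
j(W) = 8*W
N = 0
N + j(-204) = 0 + 8*(-204) = 0 - 1632 = -1632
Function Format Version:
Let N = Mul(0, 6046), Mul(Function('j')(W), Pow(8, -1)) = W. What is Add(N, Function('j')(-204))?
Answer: -1632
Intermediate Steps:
Function('j')(W) = Mul(8, W)
N = 0
Add(N, Function('j')(-204)) = Add(0, Mul(8, -204)) = Add(0, -1632) = -1632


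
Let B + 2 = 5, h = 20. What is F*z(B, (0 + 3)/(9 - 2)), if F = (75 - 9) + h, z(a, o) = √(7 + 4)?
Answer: 86*√11 ≈ 285.23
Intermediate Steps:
B = 3 (B = -2 + 5 = 3)
z(a, o) = √11
F = 86 (F = (75 - 9) + 20 = 66 + 20 = 86)
F*z(B, (0 + 3)/(9 - 2)) = 86*√11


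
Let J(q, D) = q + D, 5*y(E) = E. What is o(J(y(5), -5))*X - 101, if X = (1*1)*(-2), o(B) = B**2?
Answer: -133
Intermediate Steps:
y(E) = E/5
J(q, D) = D + q
X = -2 (X = 1*(-2) = -2)
o(J(y(5), -5))*X - 101 = (-5 + (1/5)*5)**2*(-2) - 101 = (-5 + 1)**2*(-2) - 101 = (-4)**2*(-2) - 101 = 16*(-2) - 101 = -32 - 101 = -133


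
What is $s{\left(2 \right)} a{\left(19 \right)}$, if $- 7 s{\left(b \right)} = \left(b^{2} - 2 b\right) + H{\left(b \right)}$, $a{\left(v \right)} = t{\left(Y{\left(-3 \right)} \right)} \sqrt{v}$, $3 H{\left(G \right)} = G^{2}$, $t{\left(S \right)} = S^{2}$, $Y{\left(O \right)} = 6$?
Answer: $- \frac{48 \sqrt{19}}{7} \approx -29.89$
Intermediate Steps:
$H{\left(G \right)} = \frac{G^{2}}{3}$
$a{\left(v \right)} = 36 \sqrt{v}$ ($a{\left(v \right)} = 6^{2} \sqrt{v} = 36 \sqrt{v}$)
$s{\left(b \right)} = - \frac{4 b^{2}}{21} + \frac{2 b}{7}$ ($s{\left(b \right)} = - \frac{\left(b^{2} - 2 b\right) + \frac{b^{2}}{3}}{7} = - \frac{- 2 b + \frac{4 b^{2}}{3}}{7} = - \frac{4 b^{2}}{21} + \frac{2 b}{7}$)
$s{\left(2 \right)} a{\left(19 \right)} = \frac{2}{21} \cdot 2 \left(3 - 4\right) 36 \sqrt{19} = \frac{2}{21} \cdot 2 \left(-1\right) 36 \sqrt{19} = - \frac{4 \cdot 36 \sqrt{19}}{21} = - \frac{48 \sqrt{19}}{7}$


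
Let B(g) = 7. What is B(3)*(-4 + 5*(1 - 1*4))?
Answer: -133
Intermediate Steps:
B(3)*(-4 + 5*(1 - 1*4)) = 7*(-4 + 5*(1 - 1*4)) = 7*(-4 + 5*(1 - 4)) = 7*(-4 + 5*(-3)) = 7*(-4 - 15) = 7*(-19) = -133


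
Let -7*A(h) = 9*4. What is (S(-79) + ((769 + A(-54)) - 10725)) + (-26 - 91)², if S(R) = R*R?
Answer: 69782/7 ≈ 9968.9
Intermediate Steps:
S(R) = R²
A(h) = -36/7 (A(h) = -9*4/7 = -⅐*36 = -36/7)
(S(-79) + ((769 + A(-54)) - 10725)) + (-26 - 91)² = ((-79)² + ((769 - 36/7) - 10725)) + (-26 - 91)² = (6241 + (5347/7 - 10725)) + (-117)² = (6241 - 69728/7) + 13689 = -26041/7 + 13689 = 69782/7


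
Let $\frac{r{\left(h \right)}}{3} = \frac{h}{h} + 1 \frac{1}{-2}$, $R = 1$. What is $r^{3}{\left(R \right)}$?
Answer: $\frac{27}{8} \approx 3.375$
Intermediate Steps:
$r{\left(h \right)} = \frac{3}{2}$ ($r{\left(h \right)} = 3 \left(\frac{h}{h} + 1 \frac{1}{-2}\right) = 3 \left(1 + 1 \left(- \frac{1}{2}\right)\right) = 3 \left(1 - \frac{1}{2}\right) = 3 \cdot \frac{1}{2} = \frac{3}{2}$)
$r^{3}{\left(R \right)} = \left(\frac{3}{2}\right)^{3} = \frac{27}{8}$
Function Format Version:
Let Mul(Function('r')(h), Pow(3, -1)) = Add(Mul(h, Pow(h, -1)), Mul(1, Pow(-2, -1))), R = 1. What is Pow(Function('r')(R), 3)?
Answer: Rational(27, 8) ≈ 3.3750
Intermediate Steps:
Function('r')(h) = Rational(3, 2) (Function('r')(h) = Mul(3, Add(Mul(h, Pow(h, -1)), Mul(1, Pow(-2, -1)))) = Mul(3, Add(1, Mul(1, Rational(-1, 2)))) = Mul(3, Add(1, Rational(-1, 2))) = Mul(3, Rational(1, 2)) = Rational(3, 2))
Pow(Function('r')(R), 3) = Pow(Rational(3, 2), 3) = Rational(27, 8)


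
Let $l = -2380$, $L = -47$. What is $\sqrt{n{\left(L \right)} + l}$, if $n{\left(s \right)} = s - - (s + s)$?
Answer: $i \sqrt{2521} \approx 50.21 i$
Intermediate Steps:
$n{\left(s \right)} = 3 s$ ($n{\left(s \right)} = s - - 2 s = s + 2 s = 3 s$)
$\sqrt{n{\left(L \right)} + l} = \sqrt{3 \left(-47\right) - 2380} = \sqrt{-141 - 2380} = \sqrt{-2521} = i \sqrt{2521}$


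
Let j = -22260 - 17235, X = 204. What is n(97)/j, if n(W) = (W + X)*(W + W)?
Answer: -58394/39495 ≈ -1.4785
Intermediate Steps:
n(W) = 2*W*(204 + W) (n(W) = (W + 204)*(W + W) = (204 + W)*(2*W) = 2*W*(204 + W))
j = -39495
n(97)/j = (2*97*(204 + 97))/(-39495) = (2*97*301)*(-1/39495) = 58394*(-1/39495) = -58394/39495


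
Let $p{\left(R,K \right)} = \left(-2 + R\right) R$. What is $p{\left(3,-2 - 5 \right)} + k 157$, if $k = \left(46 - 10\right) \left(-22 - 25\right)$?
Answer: $-265641$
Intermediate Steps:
$k = -1692$ ($k = 36 \left(-47\right) = -1692$)
$p{\left(R,K \right)} = R \left(-2 + R\right)$
$p{\left(3,-2 - 5 \right)} + k 157 = 3 \left(-2 + 3\right) - 265644 = 3 \cdot 1 - 265644 = 3 - 265644 = -265641$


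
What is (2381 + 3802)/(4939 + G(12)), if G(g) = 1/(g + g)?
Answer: 148392/118537 ≈ 1.2519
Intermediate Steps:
G(g) = 1/(2*g)
(2381 + 3802)/(4939 + G(12)) = (2381 + 3802)/(4939 + (½)/12) = 6183/(4939 + (½)*(1/12)) = 6183/(4939 + 1/24) = 6183/(118537/24) = 6183*(24/118537) = 148392/118537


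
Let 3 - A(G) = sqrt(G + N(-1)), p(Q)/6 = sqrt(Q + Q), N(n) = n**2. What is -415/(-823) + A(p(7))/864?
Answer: 120343/237024 - sqrt(1 + 6*sqrt(14))/864 ≈ 0.50212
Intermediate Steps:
p(Q) = 6*sqrt(2)*sqrt(Q) (p(Q) = 6*sqrt(Q + Q) = 6*sqrt(2*Q) = 6*(sqrt(2)*sqrt(Q)) = 6*sqrt(2)*sqrt(Q))
A(G) = 3 - sqrt(1 + G) (A(G) = 3 - sqrt(G + (-1)**2) = 3 - sqrt(G + 1) = 3 - sqrt(1 + G))
-415/(-823) + A(p(7))/864 = -415/(-823) + (3 - sqrt(1 + 6*sqrt(2)*sqrt(7)))/864 = -415*(-1/823) + (3 - sqrt(1 + 6*sqrt(14)))*(1/864) = 415/823 + (1/288 - sqrt(1 + 6*sqrt(14))/864) = 120343/237024 - sqrt(1 + 6*sqrt(14))/864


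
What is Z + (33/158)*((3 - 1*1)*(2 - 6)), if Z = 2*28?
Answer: 4292/79 ≈ 54.329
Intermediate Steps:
Z = 56
Z + (33/158)*((3 - 1*1)*(2 - 6)) = 56 + (33/158)*((3 - 1*1)*(2 - 6)) = 56 + (33*(1/158))*((3 - 1)*(-4)) = 56 + 33*(2*(-4))/158 = 56 + (33/158)*(-8) = 56 - 132/79 = 4292/79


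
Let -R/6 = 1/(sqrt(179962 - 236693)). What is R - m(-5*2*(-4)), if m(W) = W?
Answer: -40 + 6*I*sqrt(56731)/56731 ≈ -40.0 + 0.025191*I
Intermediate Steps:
R = 6*I*sqrt(56731)/56731 (R = -6/sqrt(179962 - 236693) = -6*(-I*sqrt(56731)/56731) = -(-6)*I*sqrt(56731)/56731 = 6*I*sqrt(56731)/56731 ≈ 0.025191*I)
R - m(-5*2*(-4)) = 6*I*sqrt(56731)/56731 - (-5*2)*(-4) = 6*I*sqrt(56731)/56731 - (-10)*(-4) = 6*I*sqrt(56731)/56731 - 1*40 = 6*I*sqrt(56731)/56731 - 40 = -40 + 6*I*sqrt(56731)/56731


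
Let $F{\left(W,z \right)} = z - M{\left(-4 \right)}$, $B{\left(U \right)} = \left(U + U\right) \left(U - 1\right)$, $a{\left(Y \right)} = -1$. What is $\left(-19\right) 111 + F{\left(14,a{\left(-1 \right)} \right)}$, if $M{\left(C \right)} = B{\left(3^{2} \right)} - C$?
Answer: $-2258$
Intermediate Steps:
$B{\left(U \right)} = 2 U \left(-1 + U\right)$
$M{\left(C \right)} = 144 - C$ ($M{\left(C \right)} = 2 \cdot 3^{2} \left(-1 + 3^{2}\right) - C = 2 \cdot 9 \left(-1 + 9\right) - C = 2 \cdot 9 \cdot 8 - C = 144 - C$)
$F{\left(W,z \right)} = -148 + z$ ($F{\left(W,z \right)} = z - \left(144 - -4\right) = z - \left(144 + 4\right) = z - 148 = -148 + z$)
$\left(-19\right) 111 + F{\left(14,a{\left(-1 \right)} \right)} = \left(-19\right) 111 - 149 = -2109 - 149 = -2258$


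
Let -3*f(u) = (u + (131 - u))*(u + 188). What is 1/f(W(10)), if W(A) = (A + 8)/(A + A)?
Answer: -30/247459 ≈ -0.00012123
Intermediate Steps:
W(A) = (8 + A)/(2*A) (W(A) = (8 + A)/((2*A)) = (8 + A)*(1/(2*A)) = (8 + A)/(2*A))
f(u) = -24628/3 - 131*u/3 (f(u) = -(u + (131 - u))*(u + 188)/3 = -131*(188 + u)/3 = -(24628 + 131*u)/3 = -24628/3 - 131*u/3)
1/f(W(10)) = 1/(-24628/3 - 131*(8 + 10)/(6*10)) = 1/(-24628/3 - 131*18/(6*10)) = 1/(-24628/3 - 131/3*9/10) = 1/(-24628/3 - 393/10) = 1/(-247459/30) = -30/247459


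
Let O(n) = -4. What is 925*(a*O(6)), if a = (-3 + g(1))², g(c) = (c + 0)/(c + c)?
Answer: -23125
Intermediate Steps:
g(c) = ½ (g(c) = c/((2*c)) = c*(1/(2*c)) = ½)
a = 25/4 (a = (-3 + ½)² = (-5/2)² = 25/4 ≈ 6.2500)
925*(a*O(6)) = 925*((25/4)*(-4)) = 925*(-25) = -23125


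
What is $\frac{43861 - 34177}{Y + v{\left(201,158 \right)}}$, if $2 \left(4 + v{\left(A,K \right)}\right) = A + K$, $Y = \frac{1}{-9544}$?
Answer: $\frac{92424096}{1674971} \approx 55.18$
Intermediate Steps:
$Y = - \frac{1}{9544} \approx -0.00010478$
$v{\left(A,K \right)} = -4 + \frac{A}{2} + \frac{K}{2}$ ($v{\left(A,K \right)} = -4 + \frac{A + K}{2} = -4 + \left(\frac{A}{2} + \frac{K}{2}\right) = -4 + \frac{A}{2} + \frac{K}{2}$)
$\frac{43861 - 34177}{Y + v{\left(201,158 \right)}} = \frac{43861 - 34177}{- \frac{1}{9544} + \left(-4 + \frac{1}{2} \cdot 201 + \frac{1}{2} \cdot 158\right)} = \frac{9684}{- \frac{1}{9544} + \left(-4 + \frac{201}{2} + 79\right)} = \frac{9684}{- \frac{1}{9544} + \frac{351}{2}} = \frac{9684}{\frac{1674971}{9544}} = 9684 \cdot \frac{9544}{1674971} = \frac{92424096}{1674971}$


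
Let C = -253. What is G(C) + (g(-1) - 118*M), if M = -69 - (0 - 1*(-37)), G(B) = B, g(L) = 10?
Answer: 12265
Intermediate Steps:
M = -106 (M = -69 - (0 + 37) = -69 - 1*37 = -69 - 37 = -106)
G(C) + (g(-1) - 118*M) = -253 + (10 - 118*(-106)) = -253 + (10 + 12508) = -253 + 12518 = 12265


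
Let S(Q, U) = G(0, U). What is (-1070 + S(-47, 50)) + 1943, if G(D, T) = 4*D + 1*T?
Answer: 923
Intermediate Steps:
G(D, T) = T + 4*D (G(D, T) = 4*D + T = T + 4*D)
S(Q, U) = U (S(Q, U) = U + 4*0 = U + 0 = U)
(-1070 + S(-47, 50)) + 1943 = (-1070 + 50) + 1943 = -1020 + 1943 = 923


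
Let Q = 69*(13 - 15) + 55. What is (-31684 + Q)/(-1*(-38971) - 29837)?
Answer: -31767/9134 ≈ -3.4779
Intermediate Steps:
Q = -83 (Q = 69*(-2) + 55 = -138 + 55 = -83)
(-31684 + Q)/(-1*(-38971) - 29837) = (-31684 - 83)/(-1*(-38971) - 29837) = -31767/(38971 - 29837) = -31767/9134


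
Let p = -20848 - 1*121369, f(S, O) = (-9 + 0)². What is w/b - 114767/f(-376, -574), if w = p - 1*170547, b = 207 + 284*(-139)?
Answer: -4481451439/3180789 ≈ -1408.9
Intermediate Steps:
f(S, O) = 81 (f(S, O) = (-9)² = 81)
b = -39269 (b = 207 - 39476 = -39269)
p = -142217 (p = -20848 - 121369 = -142217)
w = -312764 (w = -142217 - 1*170547 = -142217 - 170547 = -312764)
w/b - 114767/f(-376, -574) = -312764/(-39269) - 114767/81 = -312764*(-1/39269) - 114767*1/81 = 312764/39269 - 114767/81 = -4481451439/3180789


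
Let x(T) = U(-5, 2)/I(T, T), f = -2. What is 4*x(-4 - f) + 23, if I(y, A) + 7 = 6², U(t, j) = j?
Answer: 675/29 ≈ 23.276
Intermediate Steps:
I(y, A) = 29 (I(y, A) = -7 + 6² = -7 + 36 = 29)
x(T) = 2/29
4*x(-4 - f) + 23 = 4*(2/29) + 23 = 8/29 + 23 = 675/29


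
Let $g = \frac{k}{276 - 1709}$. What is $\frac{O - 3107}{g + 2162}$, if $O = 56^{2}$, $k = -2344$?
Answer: $\frac{41557}{3100490} \approx 0.013403$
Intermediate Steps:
$g = \frac{2344}{1433}$ ($g = - \frac{2344}{276 - 1709} = - \frac{2344}{-1433} = \left(-2344\right) \left(- \frac{1}{1433}\right) = \frac{2344}{1433} \approx 1.6357$)
$O = 3136$
$\frac{O - 3107}{g + 2162} = \frac{3136 - 3107}{\frac{2344}{1433} + 2162} = \frac{29}{\frac{3100490}{1433}} = 29 \cdot \frac{1433}{3100490} = \frac{41557}{3100490}$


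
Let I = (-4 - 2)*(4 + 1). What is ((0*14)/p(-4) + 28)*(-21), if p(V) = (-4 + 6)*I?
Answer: -588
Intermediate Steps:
I = -30 (I = -6*5 = -30)
p(V) = -60 (p(V) = (-4 + 6)*(-30) = 2*(-30) = -60)
((0*14)/p(-4) + 28)*(-21) = ((0*14)/(-60) + 28)*(-21) = (0*(-1/60) + 28)*(-21) = (0 + 28)*(-21) = 28*(-21) = -588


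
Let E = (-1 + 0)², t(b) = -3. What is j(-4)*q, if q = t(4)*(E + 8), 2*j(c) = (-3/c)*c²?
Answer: -162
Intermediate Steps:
j(c) = -3*c/2 (j(c) = ((-3/c)*c²)/2 = (-3*c)/2 = -3*c/2)
E = 1 (E = (-1)² = 1)
q = -27 (q = -3*(1 + 8) = -3*9 = -27)
j(-4)*q = -3/2*(-4)*(-27) = 6*(-27) = -162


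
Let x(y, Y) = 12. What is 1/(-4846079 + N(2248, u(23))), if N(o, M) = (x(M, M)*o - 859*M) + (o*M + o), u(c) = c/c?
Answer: -1/4815466 ≈ -2.0766e-7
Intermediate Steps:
u(c) = 1
N(o, M) = -859*M + 13*o + M*o (N(o, M) = (12*o - 859*M) + (o*M + o) = (-859*M + 12*o) + (M*o + o) = (-859*M + 12*o) + (o + M*o) = -859*M + 13*o + M*o)
1/(-4846079 + N(2248, u(23))) = 1/(-4846079 + (-859*1 + 13*2248 + 1*2248)) = 1/(-4846079 + (-859 + 29224 + 2248)) = 1/(-4846079 + 30613) = 1/(-4815466) = -1/4815466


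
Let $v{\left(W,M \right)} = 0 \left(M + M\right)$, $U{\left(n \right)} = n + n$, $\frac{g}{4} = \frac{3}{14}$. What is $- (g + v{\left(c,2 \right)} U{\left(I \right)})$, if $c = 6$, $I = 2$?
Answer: $- \frac{6}{7} \approx -0.85714$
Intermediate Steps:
$g = \frac{6}{7}$ ($g = 4 \cdot \frac{3}{14} = \frac{6}{7} \approx 0.85714$)
$U{\left(n \right)} = 2 n$
$v{\left(W,M \right)} = 0$ ($v{\left(W,M \right)} = 0 \cdot 2 M = 0$)
$- (g + v{\left(c,2 \right)} U{\left(I \right)}) = - (\frac{6}{7} + 0 \cdot 2 \cdot 2) = - (\frac{6}{7} + 0 \cdot 4) = - (\frac{6}{7} + 0) = \left(-1\right) \frac{6}{7} = - \frac{6}{7}$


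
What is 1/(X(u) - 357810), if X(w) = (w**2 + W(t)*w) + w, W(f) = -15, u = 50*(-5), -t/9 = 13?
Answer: -1/291810 ≈ -3.4269e-6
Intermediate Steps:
t = -117 (t = -9*13 = -117)
u = -250
X(w) = w**2 - 14*w (X(w) = (w**2 - 15*w) + w = w**2 - 14*w)
1/(X(u) - 357810) = 1/(-250*(-14 - 250) - 357810) = 1/(-250*(-264) - 357810) = 1/(66000 - 357810) = 1/(-291810) = -1/291810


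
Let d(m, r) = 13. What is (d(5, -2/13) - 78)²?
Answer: 4225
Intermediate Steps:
(d(5, -2/13) - 78)² = (13 - 78)² = (-65)² = 4225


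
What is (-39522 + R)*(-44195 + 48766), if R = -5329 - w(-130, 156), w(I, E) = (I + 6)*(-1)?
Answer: -205580725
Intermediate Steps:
w(I, E) = -6 - I (w(I, E) = (6 + I)*(-1) = -6 - I)
R = -5453 (R = -5329 - (-6 - 1*(-130)) = -5329 - (-6 + 130) = -5329 - 1*124 = -5329 - 124 = -5453)
(-39522 + R)*(-44195 + 48766) = (-39522 - 5453)*(-44195 + 48766) = -44975*4571 = -205580725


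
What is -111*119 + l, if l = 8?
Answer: -13201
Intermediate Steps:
-111*119 + l = -111*119 + 8 = -13209 + 8 = -13201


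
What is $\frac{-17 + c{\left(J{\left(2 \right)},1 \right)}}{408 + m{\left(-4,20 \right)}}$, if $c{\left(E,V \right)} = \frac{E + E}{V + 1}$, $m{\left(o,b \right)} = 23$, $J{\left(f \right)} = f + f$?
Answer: $- \frac{13}{431} \approx -0.030162$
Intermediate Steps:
$J{\left(f \right)} = 2 f$
$c{\left(E,V \right)} = \frac{2 E}{1 + V}$
$\frac{-17 + c{\left(J{\left(2 \right)},1 \right)}}{408 + m{\left(-4,20 \right)}} = \frac{-17 + \frac{2 \cdot 2 \cdot 2}{1 + 1}}{408 + 23} = \frac{-17 + 2 \cdot 4 \cdot \frac{1}{2}}{431} = \left(-17 + 2 \cdot 4 \cdot \frac{1}{2}\right) \frac{1}{431} = \left(-17 + 4\right) \frac{1}{431} = \left(-13\right) \frac{1}{431} = - \frac{13}{431}$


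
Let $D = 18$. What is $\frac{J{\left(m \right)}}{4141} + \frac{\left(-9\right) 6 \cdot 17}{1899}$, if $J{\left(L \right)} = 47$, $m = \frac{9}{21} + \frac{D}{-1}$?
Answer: $- \frac{412465}{873751} \approx -0.47206$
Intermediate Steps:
$m = - \frac{123}{7}$ ($m = \frac{9}{21} + \frac{18}{-1} = 9 \cdot \frac{1}{21} + 18 \left(-1\right) = \frac{3}{7} - 18 = - \frac{123}{7} \approx -17.571$)
$\frac{J{\left(m \right)}}{4141} + \frac{\left(-9\right) 6 \cdot 17}{1899} = \frac{47}{4141} + \frac{\left(-9\right) 6 \cdot 17}{1899} = 47 \cdot \frac{1}{4141} + \left(-54\right) 17 \cdot \frac{1}{1899} = \frac{47}{4141} - \frac{102}{211} = - \frac{412465}{873751}$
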